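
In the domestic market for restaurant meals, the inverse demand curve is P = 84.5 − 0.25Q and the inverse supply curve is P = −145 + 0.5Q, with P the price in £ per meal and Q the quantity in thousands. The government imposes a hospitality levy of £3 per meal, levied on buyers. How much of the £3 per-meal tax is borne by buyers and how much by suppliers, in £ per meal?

Buyers bear £1 per meal; suppliers bear £2 per meal.

Rewrite in direct form: Qd = 338 − 4P and Qs = 2P + 290.
Before the tax: set 338 − 4P = 2P + 290 → P* = £8, Q* = 306.
With the tax collected from buyers, demand (in seller-price terms) shifts: Qd = 338 − 4(P + 3).
Solving gives Q = 302 with buyers paying £9 and suppliers receiving £6 (the £3 wedge).
Burden on buyers: £1; on suppliers: £2. (They sum to £3.)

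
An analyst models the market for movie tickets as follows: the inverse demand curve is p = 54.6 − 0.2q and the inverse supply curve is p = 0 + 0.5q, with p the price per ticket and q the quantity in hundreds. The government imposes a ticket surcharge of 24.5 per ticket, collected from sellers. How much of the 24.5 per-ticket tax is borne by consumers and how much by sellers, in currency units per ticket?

Consumers bear 7 per ticket; sellers bear 17.5 per ticket.

Rewrite in direct form: qd = 273 − 5p and qs = 2p.
Without the tax, 273 − 5p = 2p gives 7p = 273, so p* = 39 and q* = 78.
With the tax collected from sellers, supply shifts: qs = 2(p − 24.5).
New equilibrium: consumers pay 46, sellers receive 21.5, q = 43. (Wedge: pb − ps = 24.5.)
Burden on consumers: 7; on sellers: 17.5. (They sum to 24.5.)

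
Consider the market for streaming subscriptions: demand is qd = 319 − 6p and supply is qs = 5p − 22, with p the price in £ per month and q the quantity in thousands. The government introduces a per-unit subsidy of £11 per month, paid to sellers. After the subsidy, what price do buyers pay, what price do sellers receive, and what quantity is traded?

Without the subsidy, 319 − 6p = 5p − 22 gives 11p = 341, so p* = £31 and q* = 133.
With a per-unit subsidy paid to sellers, each receives p + 11 per unit sold, so supply becomes qs = 5(p + 11) − 22.
Solving gives q = 163 with buyers paying £26 and sellers receiving £37 (the £11 wedge).

Buyers pay £26; sellers receive £37; quantity = 163.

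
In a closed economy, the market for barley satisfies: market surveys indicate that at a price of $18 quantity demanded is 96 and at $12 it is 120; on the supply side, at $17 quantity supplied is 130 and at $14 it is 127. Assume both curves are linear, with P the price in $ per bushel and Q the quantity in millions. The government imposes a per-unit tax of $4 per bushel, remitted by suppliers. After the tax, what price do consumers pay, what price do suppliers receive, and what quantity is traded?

Demand slope: (120 − 96)/(12 − 18) = -4, so Qd = 168 − 4P.
Supply slope: (127 − 130)/(14 − 17) = 1, so Qs = P + 113.
Without the tax, 168 − 4P = P + 113 gives 5P = 55, so P* = $11 and Q* = 124.
With the tax collected from suppliers, supply shifts: Qs = (P − 4) + 113.
New equilibrium: consumers pay $11.8, suppliers receive $7.8, Q = 120.8. (Wedge: Pb − Ps = 4.)
The less price-elastic side of the market bears the larger share of a per-unit tax.

Consumers pay $11.8; suppliers receive $7.8; quantity = 120.8.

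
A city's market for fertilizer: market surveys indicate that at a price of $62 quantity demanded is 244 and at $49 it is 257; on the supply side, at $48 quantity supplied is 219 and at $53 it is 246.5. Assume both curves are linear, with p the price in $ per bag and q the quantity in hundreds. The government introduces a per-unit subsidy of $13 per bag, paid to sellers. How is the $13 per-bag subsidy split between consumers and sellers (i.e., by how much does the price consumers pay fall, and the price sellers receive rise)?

Demand slope: (257 − 244)/(49 − 62) = -1, so qd = 306 − p.
Supply slope: (246.5 − 219)/(53 − 48) = 5.5, so qs = 5.5p − 45.
Before the subsidy: set 306 − p = 5.5p − 45 → p* = $54, q* = 252.
With a per-unit subsidy paid to sellers, each receives p + 13 per unit sold, so supply becomes qs = 5.5(p + 13) − 45.
New equilibrium: consumers pay $43, sellers receive $56, q = 263. (Wedge: pb − ps = −13.)
Gain to consumers: $11; to sellers: $2. (They sum to $13.)

Consumers gain $11 per bag; sellers gain $2 per bag.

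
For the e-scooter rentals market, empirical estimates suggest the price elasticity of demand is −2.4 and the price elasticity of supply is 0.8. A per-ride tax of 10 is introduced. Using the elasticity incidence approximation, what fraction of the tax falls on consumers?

Consumers' share ≈ 0.25.

Incidence ratio: consumers' share ≈ εs / (εs + |εd|) = 0.8 / (0.8 + 2.4) = 0.25.
Supply is the less elastic side, so consumers bear the smaller share.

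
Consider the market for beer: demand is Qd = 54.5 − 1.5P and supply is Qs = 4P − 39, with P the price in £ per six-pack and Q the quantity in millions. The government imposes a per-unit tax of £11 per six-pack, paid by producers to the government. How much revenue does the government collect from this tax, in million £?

Before the tax: set 54.5 − 1.5P = 4P − 39 → P* = £17, Q* = 29.
With the tax collected from producers, supply shifts: Qs = 4(P − 11) − 39.
Solving gives Q = 17 with buyers paying £25 and producers receiving £14 (the £11 wedge).
Revenue = t · Q = 11 · 17 = £187.

Tax revenue = £187 million.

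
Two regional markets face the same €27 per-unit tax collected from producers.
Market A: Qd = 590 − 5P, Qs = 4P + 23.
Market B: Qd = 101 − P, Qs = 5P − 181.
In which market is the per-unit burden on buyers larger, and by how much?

Market B, by €10.5.

Market A: pre-tax P* = €63, Q* = 275; post-tax Q = 215; per-unit burden on buyers = €12.
Market B: pre-tax P* = €47, Q* = 54; post-tax Q = 31.5; per-unit burden on buyers = €22.5.
Difference: €12 vs €22.5 → market B is larger by €10.5.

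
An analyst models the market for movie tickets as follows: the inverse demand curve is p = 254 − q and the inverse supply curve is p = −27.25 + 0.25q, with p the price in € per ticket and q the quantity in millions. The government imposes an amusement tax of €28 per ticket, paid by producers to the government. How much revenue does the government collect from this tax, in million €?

Tax revenue = €5672.8 million.

Inverting to q(p) form: qd = 254 − p; qs = 4p + 109.
Before the tax: set 254 − p = 4p + 109 → p* = €29, q* = 225.
With the tax collected from producers, supply shifts: qs = 4(p − 28) + 109.
Solving gives q = 202.6 with consumers paying €51.4 and producers receiving €23.4 (the €28 wedge).
Revenue = t · Q = 28 · 202.6 = €5672.8.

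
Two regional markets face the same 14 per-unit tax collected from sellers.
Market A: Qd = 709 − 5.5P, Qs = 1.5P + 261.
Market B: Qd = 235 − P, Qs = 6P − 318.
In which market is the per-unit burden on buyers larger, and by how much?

Market A: pre-tax P* = 64, Q* = 357; post-tax Q = 340.5; per-unit burden on buyers = 3.
Market B: pre-tax P* = 79, Q* = 156; post-tax Q = 144; per-unit burden on buyers = 12.
Difference: 3 vs 12 → market B is larger by 9.

Market B, by 9.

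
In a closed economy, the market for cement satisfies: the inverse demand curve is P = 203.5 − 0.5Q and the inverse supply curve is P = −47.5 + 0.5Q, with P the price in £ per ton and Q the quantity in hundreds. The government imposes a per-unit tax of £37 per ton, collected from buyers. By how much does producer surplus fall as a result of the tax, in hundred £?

Rewrite in direct form: Qd = 407 − 2P and Qs = 2P + 95.
Before the tax: set 407 − 2P = 2P + 95 → P* = £78, Q* = 251.
With the tax collected from buyers, demand (in seller-price terms) shifts: Qd = 407 − 2(P + 37).
New equilibrium: buyers pay £96.5, sellers receive £59.5, Q = 214. (Wedge: Pb − Ps = 37.)
ΔPS is the trapezoid between Q = 214 and Q = 251 of height £18.5: ½ · (251 + 214) · 18.5 = £4301.25.

Producer surplus falls by £4301.25 hundred.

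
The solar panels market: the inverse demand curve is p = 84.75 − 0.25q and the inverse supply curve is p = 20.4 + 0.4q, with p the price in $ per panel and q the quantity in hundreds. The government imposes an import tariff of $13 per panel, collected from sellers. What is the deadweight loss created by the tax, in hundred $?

Deadweight loss = $130 hundred.

Rewrite in direct form: qd = 339 − 4p and qs = 2.5p − 51.
Before the tax: set 339 − 4p = 2.5p − 51 → p* = $60, q* = 99.
With the tax collected from sellers, supply shifts: qs = 2.5(p − 13) − 51.
Solving gives q = 79 with buyers paying $65 and sellers receiving $52 (the $13 wedge).
Quantity falls by |ΔQ| = |99 − 79| = 20.
DWL = ½ · t · |ΔQ| = ½ · 13 · 20 = $130.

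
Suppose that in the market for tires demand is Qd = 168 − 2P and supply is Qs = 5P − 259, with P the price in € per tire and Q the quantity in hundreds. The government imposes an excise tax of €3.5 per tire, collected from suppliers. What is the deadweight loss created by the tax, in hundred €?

Deadweight loss = €8.75 hundred.

Without the tax, 168 − 2P = 5P − 259 gives 7P = 427, so P* = €61 and Q* = 46.
With the tax collected from suppliers, supply shifts: Qs = 5(P − 3.5) − 259.
New equilibrium: buyers pay €63.5, suppliers receive €60, Q = 41. (Wedge: Pb − Ps = 3.5.)
Quantity falls by |ΔQ| = |46 − 41| = 5.
DWL = ½ · t · |ΔQ| = ½ · 3.5 · 5 = €8.75.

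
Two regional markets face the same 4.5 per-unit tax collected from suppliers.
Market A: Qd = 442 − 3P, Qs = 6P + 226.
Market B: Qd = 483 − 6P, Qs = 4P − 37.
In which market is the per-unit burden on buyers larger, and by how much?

Market A, by 1.2.

Market A: pre-tax P* = 24, Q* = 370; post-tax Q = 361; per-unit burden on buyers = 3.
Market B: pre-tax P* = 52, Q* = 171; post-tax Q = 160.2; per-unit burden on buyers = 1.8.
Difference: 3 vs 1.8 → market A is larger by 1.2.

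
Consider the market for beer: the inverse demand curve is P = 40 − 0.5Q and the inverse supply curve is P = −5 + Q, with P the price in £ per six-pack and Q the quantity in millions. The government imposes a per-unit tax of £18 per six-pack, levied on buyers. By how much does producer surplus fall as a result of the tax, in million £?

Inverting to Q(P) form: Qd = 80 − 2P; Qs = P + 5.
Before the tax: set 80 − 2P = P + 5 → P* = £25, Q* = 30.
With the tax collected from buyers, demand (in seller-price terms) shifts: Qd = 80 − 2(P + 18).
New equilibrium: buyers pay £31, suppliers receive £13, Q = 18. (Wedge: Pb − Ps = 18.)
ΔPS is the trapezoid between Q = 18 and Q = 30 of height £12: ½ · (30 + 18) · 12 = £288.

Producer surplus falls by £288 million.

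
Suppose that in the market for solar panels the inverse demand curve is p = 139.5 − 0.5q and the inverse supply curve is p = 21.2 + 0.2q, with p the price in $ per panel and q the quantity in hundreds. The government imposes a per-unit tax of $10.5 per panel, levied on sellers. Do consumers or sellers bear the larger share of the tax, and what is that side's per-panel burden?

Rewrite in direct form: qd = 279 − 2p and qs = 5p − 106.
Before the tax: set 279 − 2p = 5p − 106 → p* = $55, q* = 169.
With the tax collected from sellers, supply shifts: qs = 5(p − 10.5) − 106.
New equilibrium: consumers pay $62.5, sellers receive $52, q = 154. (Wedge: pb − ps = 10.5.)
Per-panel burden: consumers $7.5, sellers $3.
Consumers take the larger share because demand is less price-elastic here (demand slope 2 vs supply slope 5).

Consumers bear the larger share: $7.5 per panel.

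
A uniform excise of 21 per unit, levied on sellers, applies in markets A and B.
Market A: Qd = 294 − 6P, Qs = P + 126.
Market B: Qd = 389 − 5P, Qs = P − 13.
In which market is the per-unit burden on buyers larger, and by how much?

Market B, by 0.5.

Market A: pre-tax P* = 24, Q* = 150; post-tax Q = 132; per-unit burden on buyers = 3.
Market B: pre-tax P* = 67, Q* = 54; post-tax Q = 36.5; per-unit burden on buyers = 3.5.
Difference: 3 vs 3.5 → market B is larger by 0.5.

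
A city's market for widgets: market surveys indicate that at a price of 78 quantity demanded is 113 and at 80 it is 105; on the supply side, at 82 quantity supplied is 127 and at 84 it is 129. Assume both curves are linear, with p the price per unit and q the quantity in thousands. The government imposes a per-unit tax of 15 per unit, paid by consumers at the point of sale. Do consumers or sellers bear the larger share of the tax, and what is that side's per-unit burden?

Sellers bear the larger share: 12 per unit.

Demand slope: (105 − 113)/(80 − 78) = -4, so qd = 425 − 4p.
Supply slope: (129 − 127)/(84 − 82) = 1, so qs = p + 45.
Without the tax, 425 − 4p = p + 45 gives 5p = 380, so p* = 76 and q* = 121.
With the tax collected from consumers, demand (in seller-price terms) shifts: qd = 425 − 4(p + 15).
New equilibrium: consumers pay 79, sellers receive 64, q = 109. (Wedge: pb − ps = 15.)
Per-unit burden: consumers 3, sellers 12.
Sellers take the larger share because supply is less price-elastic here (demand slope 4 vs supply slope 1).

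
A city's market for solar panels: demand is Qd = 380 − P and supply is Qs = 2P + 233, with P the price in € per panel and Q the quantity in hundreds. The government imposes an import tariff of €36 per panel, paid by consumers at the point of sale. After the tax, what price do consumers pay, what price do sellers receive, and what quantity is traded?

Consumers pay €73; sellers receive €37; quantity = 307.

Before the tax: set 380 − P = 2P + 233 → P* = €49, Q* = 331.
With the tax collected from consumers, demand (in seller-price terms) shifts: Qd = 380 − (P + 36).
Solving gives Q = 307 with consumers paying €73 and sellers receiving €37 (the €36 wedge).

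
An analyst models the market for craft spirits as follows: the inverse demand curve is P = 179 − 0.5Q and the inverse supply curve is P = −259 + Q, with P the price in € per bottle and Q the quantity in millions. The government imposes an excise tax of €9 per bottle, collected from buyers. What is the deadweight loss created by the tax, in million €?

Deadweight loss = €27 million.

Rewrite in direct form: Qd = 358 − 2P and Qs = P + 259.
Without the tax, 358 − 2P = P + 259 gives 3P = 99, so P* = €33 and Q* = 292.
With the tax collected from buyers, demand (in seller-price terms) shifts: Qd = 358 − 2(P + 9).
New equilibrium: buyers pay €36, sellers receive €27, Q = 286. (Wedge: Pb − Ps = 9.)
Quantity falls by |ΔQ| = |292 − 286| = 6.
DWL = ½ · t · |ΔQ| = ½ · 9 · 6 = €27.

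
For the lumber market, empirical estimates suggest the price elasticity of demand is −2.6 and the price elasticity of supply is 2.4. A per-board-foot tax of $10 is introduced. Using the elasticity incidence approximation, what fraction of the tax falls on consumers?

Consumers' share ≈ 0.48.

Incidence ratio: consumers' share ≈ εs / (εs + |εd|) = 2.4 / (2.4 + 2.6) = 0.48.
Supply is the less elastic side, so consumers bear the smaller share.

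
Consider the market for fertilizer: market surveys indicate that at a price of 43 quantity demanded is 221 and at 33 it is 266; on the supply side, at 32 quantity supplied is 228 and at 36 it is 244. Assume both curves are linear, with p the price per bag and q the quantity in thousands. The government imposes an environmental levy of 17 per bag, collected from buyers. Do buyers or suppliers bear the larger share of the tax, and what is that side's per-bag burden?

Suppliers bear the larger share: 9 per bag.

Demand slope: (266 − 221)/(33 − 43) = -4.5, so qd = 414.5 − 4.5p.
Supply slope: (244 − 228)/(36 − 32) = 4, so qs = 4p + 100.
Before the tax: set 414.5 − 4.5p = 4p + 100 → p* = 37, q* = 248.
With the tax collected from buyers, demand (in seller-price terms) shifts: qd = 414.5 − 4.5(p + 17).
New equilibrium: buyers pay 45, suppliers receive 28, q = 212. (Wedge: pb − ps = 17.)
Per-bag burden: buyers 8, suppliers 9.
Suppliers take the larger share because supply is less price-elastic here (demand slope 4.5 vs supply slope 4).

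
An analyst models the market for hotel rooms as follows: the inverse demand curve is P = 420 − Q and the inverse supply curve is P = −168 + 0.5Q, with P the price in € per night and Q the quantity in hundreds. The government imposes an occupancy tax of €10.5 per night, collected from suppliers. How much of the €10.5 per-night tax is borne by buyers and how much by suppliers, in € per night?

Buyers bear €7 per night; suppliers bear €3.5 per night.

Rewrite in direct form: Qd = 420 − P and Qs = 2P + 336.
Without the tax, 420 − P = 2P + 336 gives 3P = 84, so P* = €28 and Q* = 392.
With the tax collected from suppliers, supply shifts: Qs = 2(P − 10.5) + 336.
New equilibrium: buyers pay €35, suppliers receive €24.5, Q = 385. (Wedge: Pb − Ps = 10.5.)
Burden on buyers: €7; on suppliers: €3.5. (They sum to €10.5.)
The less price-elastic side of the market bears the larger share of a per-unit tax.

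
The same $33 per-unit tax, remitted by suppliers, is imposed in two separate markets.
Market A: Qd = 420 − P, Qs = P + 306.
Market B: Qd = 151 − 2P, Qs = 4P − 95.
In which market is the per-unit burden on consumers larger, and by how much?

Market A: pre-tax P* = $57, Q* = 363; post-tax Q = 346.5; per-unit burden on consumers = $16.5.
Market B: pre-tax P* = $41, Q* = 69; post-tax Q = 25; per-unit burden on consumers = $22.
Difference: $16.5 vs $22 → market B is larger by $5.5.

Market B, by $5.5.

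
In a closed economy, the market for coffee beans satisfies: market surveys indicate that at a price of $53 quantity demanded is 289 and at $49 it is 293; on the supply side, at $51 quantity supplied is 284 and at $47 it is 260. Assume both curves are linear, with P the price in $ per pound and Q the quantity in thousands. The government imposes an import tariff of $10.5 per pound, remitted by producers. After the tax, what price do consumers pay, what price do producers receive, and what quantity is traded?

Demand slope: (293 − 289)/(49 − 53) = -1, so Qd = 342 − P.
Supply slope: (260 − 284)/(47 − 51) = 6, so Qs = 6P − 22.
Without the tax, 342 − P = 6P − 22 gives 7P = 364, so P* = $52 and Q* = 290.
With the tax collected from producers, supply shifts: Qs = 6(P − 10.5) − 22.
Solving gives Q = 281 with consumers paying $61 and producers receiving $50.5 (the $10.5 wedge).
The less price-elastic side of the market bears the larger share of a per-unit tax.

Consumers pay $61; producers receive $50.5; quantity = 281.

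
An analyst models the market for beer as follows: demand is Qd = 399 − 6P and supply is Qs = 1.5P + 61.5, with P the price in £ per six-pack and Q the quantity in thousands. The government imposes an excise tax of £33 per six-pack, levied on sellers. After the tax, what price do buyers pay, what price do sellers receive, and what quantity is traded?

Buyers pay £51.6; sellers receive £18.6; quantity = 89.4.

Without the tax, 399 − 6P = 1.5P + 61.5 gives 7.5P = 337.5, so P* = £45 and Q* = 129.
With the tax collected from sellers, supply shifts: Qs = 1.5(P − 33) + 61.5.
New equilibrium: buyers pay £51.6, sellers receive £18.6, Q = 89.4. (Wedge: Pb − Ps = 33.)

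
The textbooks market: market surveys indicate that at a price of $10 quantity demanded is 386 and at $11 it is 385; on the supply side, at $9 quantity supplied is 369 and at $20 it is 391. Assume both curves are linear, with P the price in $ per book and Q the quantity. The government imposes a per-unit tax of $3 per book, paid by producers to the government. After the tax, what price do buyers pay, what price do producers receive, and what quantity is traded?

Demand slope: (385 − 386)/(11 − 10) = -1, so Qd = 396 − P.
Supply slope: (391 − 369)/(20 − 9) = 2, so Qs = 2P + 351.
Without the tax, 396 − P = 2P + 351 gives 3P = 45, so P* = $15 and Q* = 381.
With the tax collected from producers, supply shifts: Qs = 2(P − 3) + 351.
New equilibrium: buyers pay $17, producers receive $14, Q = 379. (Wedge: Pb − Ps = 3.)
The less price-elastic side of the market bears the larger share of a per-unit tax.

Buyers pay $17; producers receive $14; quantity = 379.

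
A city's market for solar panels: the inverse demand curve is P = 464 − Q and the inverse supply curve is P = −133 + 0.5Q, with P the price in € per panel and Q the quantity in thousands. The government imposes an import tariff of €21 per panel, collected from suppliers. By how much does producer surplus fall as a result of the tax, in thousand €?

Producer surplus falls by €2737 thousand.

Inverting to Q(P) form: Qd = 464 − P; Qs = 2P + 266.
Before the tax: set 464 − P = 2P + 266 → P* = €66, Q* = 398.
With the tax collected from suppliers, supply shifts: Qs = 2(P − 21) + 266.
Solving gives Q = 384 with buyers paying €80 and suppliers receiving €59 (the €21 wedge).
ΔPS is the trapezoid between Q = 384 and Q = 398 of height €7: ½ · (398 + 384) · 7 = €2737.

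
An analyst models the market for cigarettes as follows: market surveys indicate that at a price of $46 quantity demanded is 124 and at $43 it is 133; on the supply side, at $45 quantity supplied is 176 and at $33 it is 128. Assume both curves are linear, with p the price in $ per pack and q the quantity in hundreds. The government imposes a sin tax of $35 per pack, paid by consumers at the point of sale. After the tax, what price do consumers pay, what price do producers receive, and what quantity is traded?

Demand slope: (133 − 124)/(43 − 46) = -3, so qd = 262 − 3p.
Supply slope: (128 − 176)/(33 − 45) = 4, so qs = 4p − 4.
Before the tax: set 262 − 3p = 4p − 4 → p* = $38, q* = 148.
With the tax collected from consumers, demand (in seller-price terms) shifts: qd = 262 − 3(p + 35).
Solving gives q = 88 with consumers paying $58 and producers receiving $23 (the $35 wedge).

Consumers pay $58; producers receive $23; quantity = 88.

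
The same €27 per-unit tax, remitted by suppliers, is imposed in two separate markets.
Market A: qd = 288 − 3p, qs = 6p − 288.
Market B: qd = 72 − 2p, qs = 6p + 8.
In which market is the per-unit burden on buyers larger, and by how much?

Market A: pre-tax p* = €64, q* = 96; post-tax q = 42; per-unit burden on buyers = €18.
Market B: pre-tax p* = €8, q* = 56; post-tax q = 15.5; per-unit burden on buyers = €20.25.
Difference: €18 vs €20.25 → market B is larger by €2.25.

Market B, by €2.25.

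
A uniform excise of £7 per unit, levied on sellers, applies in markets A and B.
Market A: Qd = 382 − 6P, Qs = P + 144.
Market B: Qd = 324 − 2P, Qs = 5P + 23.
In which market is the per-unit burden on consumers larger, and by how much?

Market B, by £4.

Market A: pre-tax P* = £34, Q* = 178; post-tax Q = 172; per-unit burden on consumers = £1.
Market B: pre-tax P* = £43, Q* = 238; post-tax Q = 228; per-unit burden on consumers = £5.
Difference: £1 vs £5 → market B is larger by £4.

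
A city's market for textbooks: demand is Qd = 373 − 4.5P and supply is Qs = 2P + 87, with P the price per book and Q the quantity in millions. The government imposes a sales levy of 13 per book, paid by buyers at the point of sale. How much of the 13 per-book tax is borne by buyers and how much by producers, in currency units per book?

Before the tax: set 373 − 4.5P = 2P + 87 → P* = 44, Q* = 175.
With the tax collected from buyers, demand (in seller-price terms) shifts: Qd = 373 − 4.5(P + 13).
New equilibrium: buyers pay 48, producers receive 35, Q = 157. (Wedge: Pb − Ps = 13.)
Burden on buyers: 4; on producers: 9. (They sum to 13.)
The less price-elastic side of the market bears the larger share of a per-unit tax.

Buyers bear 4 per book; producers bear 9 per book.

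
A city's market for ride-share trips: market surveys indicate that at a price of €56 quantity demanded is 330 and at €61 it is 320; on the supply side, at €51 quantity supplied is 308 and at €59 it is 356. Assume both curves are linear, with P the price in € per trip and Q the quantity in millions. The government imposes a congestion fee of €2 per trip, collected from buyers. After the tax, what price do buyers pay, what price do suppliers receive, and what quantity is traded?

Demand slope: (320 − 330)/(61 − 56) = -2, so Qd = 442 − 2P.
Supply slope: (356 − 308)/(59 − 51) = 6, so Qs = 6P + 2.
Before the tax: set 442 − 2P = 6P + 2 → P* = €55, Q* = 332.
With the tax collected from buyers, demand (in seller-price terms) shifts: Qd = 442 − 2(P + 2).
Solving gives Q = 329 with buyers paying €56.5 and suppliers receiving €54.5 (the €2 wedge).

Buyers pay €56.5; suppliers receive €54.5; quantity = 329.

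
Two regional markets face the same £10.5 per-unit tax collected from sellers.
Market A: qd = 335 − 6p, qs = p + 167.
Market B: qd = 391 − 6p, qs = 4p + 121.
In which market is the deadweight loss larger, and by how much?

Market B, by £85.05.

Market A: pre-tax p* = £24, q* = 191; post-tax q = 182; deadweight loss = £47.25.
Market B: pre-tax p* = £27, q* = 229; post-tax q = 203.8; deadweight loss = £132.3.
Difference: £47.25 vs £132.3 → market B is larger by £85.05.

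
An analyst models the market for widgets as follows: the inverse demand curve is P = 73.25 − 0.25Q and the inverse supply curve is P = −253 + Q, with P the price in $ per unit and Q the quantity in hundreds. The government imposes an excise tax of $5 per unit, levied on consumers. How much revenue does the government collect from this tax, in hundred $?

Tax revenue = $1285 hundred.

Inverting to Q(P) form: Qd = 293 − 4P; Qs = P + 253.
Without the tax, 293 − 4P = P + 253 gives 5P = 40, so P* = $8 and Q* = 261.
With the tax collected from consumers, demand (in seller-price terms) shifts: Qd = 293 − 4(P + 5).
New equilibrium: consumers pay $9, suppliers receive $4, Q = 257. (Wedge: Pb − Ps = 5.)
Revenue = t · Q = 5 · 257 = $1285.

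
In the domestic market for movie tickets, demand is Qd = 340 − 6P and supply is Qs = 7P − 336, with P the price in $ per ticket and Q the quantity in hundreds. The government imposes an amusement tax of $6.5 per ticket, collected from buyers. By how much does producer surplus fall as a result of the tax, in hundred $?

Producer surplus falls by $52.5 hundred.

Before the tax: set 340 − 6P = 7P − 336 → P* = $52, Q* = 28.
With the tax collected from buyers, demand (in seller-price terms) shifts: Qd = 340 − 6(P + 6.5).
New equilibrium: buyers pay $55.5, producers receive $49, Q = 7. (Wedge: Pb − Ps = 6.5.)
ΔPS is the trapezoid between Q = 7 and Q = 28 of height $3: ½ · (28 + 7) · 3 = $52.5.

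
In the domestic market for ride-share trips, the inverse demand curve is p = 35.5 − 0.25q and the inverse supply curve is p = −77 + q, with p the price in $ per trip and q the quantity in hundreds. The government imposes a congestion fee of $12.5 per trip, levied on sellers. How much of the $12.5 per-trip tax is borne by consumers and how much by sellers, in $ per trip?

Inverting to q(p) form: qd = 142 − 4p; qs = p + 77.
Before the tax: set 142 − 4p = p + 77 → p* = $13, q* = 90.
With the tax collected from sellers, supply shifts: qs = (p − 12.5) + 77.
Solving gives q = 80 with consumers paying $15.5 and sellers receiving $3 (the $12.5 wedge).
Burden on consumers: $2.5; on sellers: $10. (They sum to $12.5.)
The less price-elastic side of the market bears the larger share of a per-unit tax.

Consumers bear $2.5 per trip; sellers bear $10 per trip.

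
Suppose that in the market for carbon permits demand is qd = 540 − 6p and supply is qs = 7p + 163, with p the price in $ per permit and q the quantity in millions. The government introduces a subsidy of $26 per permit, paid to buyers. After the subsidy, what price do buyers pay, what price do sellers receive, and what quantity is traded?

Buyers pay $15; sellers receive $41; quantity = 450.

Without the subsidy, 540 − 6p = 7p + 163 gives 13p = 377, so p* = $29 and q* = 366.
With a per-unit subsidy paid to buyers, each effectively pays p − 26, so demand becomes qd = 540 − 6(p − 26).
Solving gives q = 450 with buyers paying $15 and sellers receiving $41 (the $26 wedge).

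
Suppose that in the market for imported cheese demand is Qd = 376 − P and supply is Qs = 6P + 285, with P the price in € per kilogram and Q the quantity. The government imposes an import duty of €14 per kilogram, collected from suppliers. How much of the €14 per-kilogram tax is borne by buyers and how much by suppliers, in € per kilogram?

Without the tax, 376 − P = 6P + 285 gives 7P = 91, so P* = €13 and Q* = 363.
With the tax collected from suppliers, supply shifts: Qs = 6(P − 14) + 285.
New equilibrium: buyers pay €25, suppliers receive €11, Q = 351. (Wedge: Pb − Ps = 14.)
Burden on buyers: €12; on suppliers: €2. (They sum to €14.)

Buyers bear €12 per kilogram; suppliers bear €2 per kilogram.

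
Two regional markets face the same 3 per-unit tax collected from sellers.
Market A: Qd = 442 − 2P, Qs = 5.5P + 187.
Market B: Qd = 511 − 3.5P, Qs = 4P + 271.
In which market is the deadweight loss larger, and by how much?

Market A: pre-tax P* = 34, Q* = 374; post-tax Q = 369.6; deadweight loss = 6.6.
Market B: pre-tax P* = 32, Q* = 399; post-tax Q = 393.4; deadweight loss = 8.4.
Difference: 6.6 vs 8.4 → market B is larger by 1.8.

Market B, by 1.8.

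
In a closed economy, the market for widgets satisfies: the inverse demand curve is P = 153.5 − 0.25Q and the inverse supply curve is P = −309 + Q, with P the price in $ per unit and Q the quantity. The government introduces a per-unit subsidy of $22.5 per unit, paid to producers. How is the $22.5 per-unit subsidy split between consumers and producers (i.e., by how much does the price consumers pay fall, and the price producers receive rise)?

Inverting to Q(P) form: Qd = 614 − 4P; Qs = P + 309.
Before the subsidy: set 614 − 4P = P + 309 → P* = $61, Q* = 370.
With a per-unit subsidy paid to producers, each receives P + 22.5 per unit sold, so supply becomes Qs = (P + 22.5) + 309.
Solving gives Q = 388 with consumers paying $56.5 and producers receiving $79 (the $22.5 wedge).
Gain to consumers: $4.5; to producers: $18. (They sum to $22.5.)

Consumers gain $4.5 per unit; producers gain $18 per unit.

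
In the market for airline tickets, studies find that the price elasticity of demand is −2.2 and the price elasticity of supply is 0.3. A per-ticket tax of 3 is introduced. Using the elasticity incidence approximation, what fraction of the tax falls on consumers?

Incidence ratio: consumers' share ≈ εs / (εs + |εd|) = 0.3 / (0.3 + 2.2) = 0.12.
Supply is the less elastic side, so consumers bear the smaller share.

Consumers' share ≈ 0.12.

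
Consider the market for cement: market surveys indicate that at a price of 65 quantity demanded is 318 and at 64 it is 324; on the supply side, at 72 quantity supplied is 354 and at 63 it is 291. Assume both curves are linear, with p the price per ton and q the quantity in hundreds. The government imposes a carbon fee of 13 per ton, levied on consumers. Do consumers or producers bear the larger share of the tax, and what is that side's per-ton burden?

Demand slope: (324 − 318)/(64 − 65) = -6, so qd = 708 − 6p.
Supply slope: (291 − 354)/(63 − 72) = 7, so qs = 7p − 150.
Before the tax: set 708 − 6p = 7p − 150 → p* = 66, q* = 312.
With the tax collected from consumers, demand (in seller-price terms) shifts: qd = 708 − 6(p + 13).
Solving gives q = 270 with consumers paying 73 and producers receiving 60 (the 13 wedge).
Per-ton burden: consumers 7, producers 6.
Consumers take the larger share because demand is less price-elastic here (demand slope 6 vs supply slope 7).

Consumers bear the larger share: 7 per ton.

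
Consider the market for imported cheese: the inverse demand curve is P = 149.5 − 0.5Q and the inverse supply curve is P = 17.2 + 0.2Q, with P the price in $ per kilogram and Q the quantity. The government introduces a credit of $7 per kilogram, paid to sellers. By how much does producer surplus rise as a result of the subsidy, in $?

Producer surplus rises by $388.

Inverting to Q(P) form: Qd = 299 − 2P; Qs = 5P − 86.
Before the subsidy: set 299 − 2P = 5P − 86 → P* = $55, Q* = 189.
With a per-unit subsidy paid to sellers, each receives P + 7 per unit sold, so supply becomes Qs = 5(P + 7) − 86.
Solving gives Q = 199 with buyers paying $50 and sellers receiving $57 (the $7 wedge).
ΔPS is the trapezoid between Q = 199 and Q = 189 of height $2: ½ · (189 + 199) · 2 = $388.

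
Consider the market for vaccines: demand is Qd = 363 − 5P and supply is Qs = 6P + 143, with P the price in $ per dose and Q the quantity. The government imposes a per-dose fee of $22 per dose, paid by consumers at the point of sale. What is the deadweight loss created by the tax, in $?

Without the tax, 363 − 5P = 6P + 143 gives 11P = 220, so P* = $20 and Q* = 263.
With the tax collected from consumers, demand (in seller-price terms) shifts: Qd = 363 − 5(P + 22).
Solving gives Q = 203 with consumers paying $32 and producers receiving $10 (the $22 wedge).
Quantity falls by |ΔQ| = |263 − 203| = 60.
DWL = ½ · t · |ΔQ| = ½ · 22 · 60 = $660.

Deadweight loss = $660.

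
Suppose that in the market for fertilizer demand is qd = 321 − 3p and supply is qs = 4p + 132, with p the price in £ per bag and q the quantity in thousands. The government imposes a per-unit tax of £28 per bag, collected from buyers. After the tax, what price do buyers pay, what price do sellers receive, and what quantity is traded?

Without the tax, 321 − 3p = 4p + 132 gives 7p = 189, so p* = £27 and q* = 240.
With the tax collected from buyers, demand (in seller-price terms) shifts: qd = 321 − 3(p + 28).
Solving gives q = 192 with buyers paying £43 and sellers receiving £15 (the £28 wedge).

Buyers pay £43; sellers receive £15; quantity = 192.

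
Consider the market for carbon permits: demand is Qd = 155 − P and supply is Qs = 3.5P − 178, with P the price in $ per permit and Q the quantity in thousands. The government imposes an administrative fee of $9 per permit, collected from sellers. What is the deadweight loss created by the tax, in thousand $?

Deadweight loss = $31.5 thousand.

Without the tax, 155 − P = 3.5P − 178 gives 4.5P = 333, so P* = $74 and Q* = 81.
With the tax collected from sellers, supply shifts: Qs = 3.5(P − 9) − 178.
New equilibrium: buyers pay $81, sellers receive $72, Q = 74. (Wedge: Pb − Ps = 9.)
Quantity falls by |ΔQ| = |81 − 74| = 7.
DWL = ½ · t · |ΔQ| = ½ · 9 · 7 = $31.5.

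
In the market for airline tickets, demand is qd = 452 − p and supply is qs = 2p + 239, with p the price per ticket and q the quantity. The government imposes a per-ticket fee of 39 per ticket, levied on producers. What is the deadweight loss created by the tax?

Deadweight loss = 507.

Without the tax, 452 − p = 2p + 239 gives 3p = 213, so p* = 71 and q* = 381.
With the tax collected from producers, supply shifts: qs = 2(p − 39) + 239.
Solving gives q = 355 with buyers paying 97 and producers receiving 58 (the 39 wedge).
Quantity falls by |ΔQ| = |381 − 355| = 26.
DWL = ½ · t · |ΔQ| = ½ · 39 · 26 = 507.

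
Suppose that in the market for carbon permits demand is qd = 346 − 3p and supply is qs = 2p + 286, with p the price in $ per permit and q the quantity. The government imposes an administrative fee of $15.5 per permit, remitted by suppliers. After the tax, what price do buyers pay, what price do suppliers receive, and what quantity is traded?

Buyers pay $18.2; suppliers receive $2.7; quantity = 291.4.

Before the tax: set 346 − 3p = 2p + 286 → p* = $12, q* = 310.
With the tax collected from suppliers, supply shifts: qs = 2(p − 15.5) + 286.
New equilibrium: buyers pay $18.2, suppliers receive $2.7, q = 291.4. (Wedge: pb − ps = 15.5.)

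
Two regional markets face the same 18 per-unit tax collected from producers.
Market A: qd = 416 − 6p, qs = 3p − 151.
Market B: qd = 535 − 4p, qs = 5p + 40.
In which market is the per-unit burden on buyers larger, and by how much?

Market B, by 4.

Market A: pre-tax p* = 63, q* = 38; post-tax q = 2; per-unit burden on buyers = 6.
Market B: pre-tax p* = 55, q* = 315; post-tax q = 275; per-unit burden on buyers = 10.
Difference: 6 vs 10 → market B is larger by 4.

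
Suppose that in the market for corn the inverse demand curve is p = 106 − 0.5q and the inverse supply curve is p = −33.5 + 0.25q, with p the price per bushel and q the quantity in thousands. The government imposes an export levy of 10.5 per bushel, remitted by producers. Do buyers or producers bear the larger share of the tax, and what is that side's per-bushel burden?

Buyers bear the larger share: 7 per bushel.

Inverting to q(p) form: qd = 212 − 2p; qs = 4p + 134.
Without the tax, 212 − 2p = 4p + 134 gives 6p = 78, so p* = 13 and q* = 186.
With the tax collected from producers, supply shifts: qs = 4(p − 10.5) + 134.
New equilibrium: buyers pay 20, producers receive 9.5, q = 172. (Wedge: pb − ps = 10.5.)
Per-bushel burden: buyers 7, producers 3.5.
Buyers take the larger share because demand is less price-elastic here (demand slope 2 vs supply slope 4).
The less price-elastic side of the market bears the larger share of a per-unit tax.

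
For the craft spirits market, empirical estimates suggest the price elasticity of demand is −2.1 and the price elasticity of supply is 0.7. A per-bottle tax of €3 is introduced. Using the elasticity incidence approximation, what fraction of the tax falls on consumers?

Consumers' share ≈ 0.25.

Incidence ratio: consumers' share ≈ εs / (εs + |εd|) = 0.7 / (0.7 + 2.1) = 0.25.
Supply is the less elastic side, so consumers bear the smaller share.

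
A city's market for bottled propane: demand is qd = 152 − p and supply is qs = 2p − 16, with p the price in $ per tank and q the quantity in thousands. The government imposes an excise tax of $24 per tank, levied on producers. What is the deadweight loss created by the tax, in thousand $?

Deadweight loss = $192 thousand.

Before the tax: set 152 − p = 2p − 16 → p* = $56, q* = 96.
With the tax collected from producers, supply shifts: qs = 2(p − 24) − 16.
New equilibrium: buyers pay $72, producers receive $48, q = 80. (Wedge: pb − ps = 24.)
Quantity falls by |ΔQ| = |96 − 80| = 16.
DWL = ½ · t · |ΔQ| = ½ · 24 · 16 = $192.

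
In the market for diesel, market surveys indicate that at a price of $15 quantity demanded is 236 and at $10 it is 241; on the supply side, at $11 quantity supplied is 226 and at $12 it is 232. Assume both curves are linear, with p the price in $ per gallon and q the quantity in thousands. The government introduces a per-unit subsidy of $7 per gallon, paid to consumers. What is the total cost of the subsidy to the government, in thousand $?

Demand slope: (241 − 236)/(10 − 15) = -1, so qd = 251 − p.
Supply slope: (232 − 226)/(12 − 11) = 6, so qs = 6p + 160.
Without the subsidy, 251 − p = 6p + 160 gives 7p = 91, so p* = $13 and q* = 238.
With a per-unit subsidy paid to consumers, each effectively pays p − 7, so demand becomes qd = 251 − (p − 7).
Solving gives q = 244 with consumers paying $7 and suppliers receiving $14 (the $7 wedge).
Outlay = t · Q = 7 · 244 = $1708.

Government outlay = $1708 thousand.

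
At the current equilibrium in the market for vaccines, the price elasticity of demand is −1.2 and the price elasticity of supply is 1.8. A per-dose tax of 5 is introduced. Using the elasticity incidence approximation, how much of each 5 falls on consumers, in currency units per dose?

Incidence ratio: consumers' share ≈ εs / (εs + |εd|) = 1.8 / (1.8 + 1.2) = 0.6.
So consumers bear ≈ 0.6 × 5 = 3; suppliers bear 2.

Consumers bear ≈ 3 per dose.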